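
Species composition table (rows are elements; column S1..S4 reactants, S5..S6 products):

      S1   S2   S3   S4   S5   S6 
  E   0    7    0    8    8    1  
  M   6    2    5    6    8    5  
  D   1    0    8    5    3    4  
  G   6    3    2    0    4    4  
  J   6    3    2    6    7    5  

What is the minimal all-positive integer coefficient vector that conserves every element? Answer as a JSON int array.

E: 5·0+2·7+2·0+3·8 = 38 | 4·8+6·1 = 38
M: 5·6+2·2+2·5+3·6 = 62 | 4·8+6·5 = 62
D: 5·1+2·0+2·8+3·5 = 36 | 4·3+6·4 = 36
G: 5·6+2·3+2·2+3·0 = 40 | 4·4+6·4 = 40
J: 5·6+2·3+2·2+3·6 = 58 | 4·7+6·5 = 58
gcd(5,2,2,3,4,6) = 1

Coefficients: [5, 2, 2, 3, 4, 6]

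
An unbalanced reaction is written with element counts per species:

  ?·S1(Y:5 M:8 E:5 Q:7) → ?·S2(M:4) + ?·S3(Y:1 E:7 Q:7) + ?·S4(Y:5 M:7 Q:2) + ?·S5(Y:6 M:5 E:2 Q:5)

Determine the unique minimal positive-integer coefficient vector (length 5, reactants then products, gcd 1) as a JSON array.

Coefficients: [5, 4, 3, 2, 2]

Y: 5·5 = 25 | 4·0+3·1+2·5+2·6 = 25
M: 5·8 = 40 | 4·4+3·0+2·7+2·5 = 40
E: 5·5 = 25 | 4·0+3·7+2·0+2·2 = 25
Q: 5·7 = 35 | 4·0+3·7+2·2+2·5 = 35
gcd(5,4,3,2,2) = 1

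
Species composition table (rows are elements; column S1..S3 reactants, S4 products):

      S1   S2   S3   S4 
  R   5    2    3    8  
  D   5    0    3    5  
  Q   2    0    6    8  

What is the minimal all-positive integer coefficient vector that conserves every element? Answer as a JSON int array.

R: 1·5+6·2+5·3 = 32 | 4·8 = 32
D: 1·5+6·0+5·3 = 20 | 4·5 = 20
Q: 1·2+6·0+5·6 = 32 | 4·8 = 32
gcd(1,6,5,4) = 1

Coefficients: [1, 6, 5, 4]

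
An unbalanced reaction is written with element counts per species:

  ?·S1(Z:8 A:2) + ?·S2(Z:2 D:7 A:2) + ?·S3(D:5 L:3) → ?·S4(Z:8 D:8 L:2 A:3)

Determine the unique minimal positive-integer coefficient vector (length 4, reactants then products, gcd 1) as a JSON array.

Z: 5·8+4·2+4·0 = 48 | 6·8 = 48
D: 5·0+4·7+4·5 = 48 | 6·8 = 48
L: 5·0+4·0+4·3 = 12 | 6·2 = 12
A: 5·2+4·2+4·0 = 18 | 6·3 = 18
gcd(5,4,4,6) = 1

Coefficients: [5, 4, 4, 6]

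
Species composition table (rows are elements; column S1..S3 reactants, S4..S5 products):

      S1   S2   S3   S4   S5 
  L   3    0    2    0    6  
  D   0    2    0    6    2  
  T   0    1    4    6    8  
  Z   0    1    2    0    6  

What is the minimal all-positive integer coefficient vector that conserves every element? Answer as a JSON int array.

Coefficients: [2, 6, 6, 1, 3]

L: 2·3+6·0+6·2 = 18 | 1·0+3·6 = 18
D: 2·0+6·2+6·0 = 12 | 1·6+3·2 = 12
T: 2·0+6·1+6·4 = 30 | 1·6+3·8 = 30
Z: 2·0+6·1+6·2 = 18 | 1·0+3·6 = 18
gcd(2,6,6,1,3) = 1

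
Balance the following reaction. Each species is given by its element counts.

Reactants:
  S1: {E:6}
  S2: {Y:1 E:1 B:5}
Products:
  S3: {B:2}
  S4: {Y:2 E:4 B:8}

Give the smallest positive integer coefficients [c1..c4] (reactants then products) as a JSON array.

Y: 1·0+6·1 = 6 | 3·0+3·2 = 6
E: 1·6+6·1 = 12 | 3·0+3·4 = 12
B: 1·0+6·5 = 30 | 3·2+3·8 = 30
gcd(1,6,3,3) = 1

Coefficients: [1, 6, 3, 3]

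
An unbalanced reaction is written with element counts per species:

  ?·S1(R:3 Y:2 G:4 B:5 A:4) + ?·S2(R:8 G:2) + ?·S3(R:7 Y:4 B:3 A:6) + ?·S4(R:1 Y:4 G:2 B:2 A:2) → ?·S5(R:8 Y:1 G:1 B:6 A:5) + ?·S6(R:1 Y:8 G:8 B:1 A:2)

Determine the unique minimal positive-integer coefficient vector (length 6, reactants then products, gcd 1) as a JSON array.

R: 5·3+3·8+1·7+6·1 = 52 | 6·8+4·1 = 52
Y: 5·2+3·0+1·4+6·4 = 38 | 6·1+4·8 = 38
G: 5·4+3·2+1·0+6·2 = 38 | 6·1+4·8 = 38
B: 5·5+3·0+1·3+6·2 = 40 | 6·6+4·1 = 40
A: 5·4+3·0+1·6+6·2 = 38 | 6·5+4·2 = 38
gcd(5,3,1,6,6,4) = 1

Coefficients: [5, 3, 1, 6, 6, 4]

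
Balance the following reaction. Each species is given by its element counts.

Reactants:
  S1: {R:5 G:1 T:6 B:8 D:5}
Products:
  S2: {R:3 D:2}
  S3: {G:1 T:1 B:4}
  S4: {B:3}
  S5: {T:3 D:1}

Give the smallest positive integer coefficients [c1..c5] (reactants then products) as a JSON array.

Coefficients: [3, 5, 3, 4, 5]

R: 3·5 = 15 | 5·3+3·0+4·0+5·0 = 15
G: 3·1 = 3 | 5·0+3·1+4·0+5·0 = 3
T: 3·6 = 18 | 5·0+3·1+4·0+5·3 = 18
B: 3·8 = 24 | 5·0+3·4+4·3+5·0 = 24
D: 3·5 = 15 | 5·2+3·0+4·0+5·1 = 15
gcd(3,5,3,4,5) = 1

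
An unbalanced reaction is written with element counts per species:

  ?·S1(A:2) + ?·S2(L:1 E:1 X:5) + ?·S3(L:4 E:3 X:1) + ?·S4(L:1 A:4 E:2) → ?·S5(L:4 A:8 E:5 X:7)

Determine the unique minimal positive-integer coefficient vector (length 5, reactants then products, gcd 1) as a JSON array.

L: 4·0+4·1+1·4+4·1 = 12 | 3·4 = 12
A: 4·2+4·0+1·0+4·4 = 24 | 3·8 = 24
E: 4·0+4·1+1·3+4·2 = 15 | 3·5 = 15
X: 4·0+4·5+1·1+4·0 = 21 | 3·7 = 21
gcd(4,4,1,4,3) = 1

Coefficients: [4, 4, 1, 4, 3]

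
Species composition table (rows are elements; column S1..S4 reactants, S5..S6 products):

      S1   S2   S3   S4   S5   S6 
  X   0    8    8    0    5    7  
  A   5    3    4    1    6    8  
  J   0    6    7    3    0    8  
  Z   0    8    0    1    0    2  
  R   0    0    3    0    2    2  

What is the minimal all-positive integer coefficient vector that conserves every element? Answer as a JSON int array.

X: 5·0+1·8+4·8+2·0 = 40 | 1·5+5·7 = 40
A: 5·5+1·3+4·4+2·1 = 46 | 1·6+5·8 = 46
J: 5·0+1·6+4·7+2·3 = 40 | 1·0+5·8 = 40
Z: 5·0+1·8+4·0+2·1 = 10 | 1·0+5·2 = 10
R: 5·0+1·0+4·3+2·0 = 12 | 1·2+5·2 = 12
gcd(5,1,4,2,1,5) = 1

Coefficients: [5, 1, 4, 2, 1, 5]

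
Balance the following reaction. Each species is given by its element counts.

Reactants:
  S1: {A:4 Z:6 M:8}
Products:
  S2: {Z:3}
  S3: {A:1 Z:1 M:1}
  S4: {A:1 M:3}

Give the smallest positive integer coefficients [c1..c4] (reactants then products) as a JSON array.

A: 3·4 = 12 | 4·0+6·1+6·1 = 12
Z: 3·6 = 18 | 4·3+6·1+6·0 = 18
M: 3·8 = 24 | 4·0+6·1+6·3 = 24
gcd(3,4,6,6) = 1

Coefficients: [3, 4, 6, 6]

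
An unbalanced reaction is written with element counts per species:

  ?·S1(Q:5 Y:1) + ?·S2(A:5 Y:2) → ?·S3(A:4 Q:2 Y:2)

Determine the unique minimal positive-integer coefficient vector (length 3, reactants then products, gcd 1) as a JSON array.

Coefficients: [2, 4, 5]

A: 2·0+4·5 = 20 | 5·4 = 20
Q: 2·5+4·0 = 10 | 5·2 = 10
Y: 2·1+4·2 = 10 | 5·2 = 10
gcd(2,4,5) = 1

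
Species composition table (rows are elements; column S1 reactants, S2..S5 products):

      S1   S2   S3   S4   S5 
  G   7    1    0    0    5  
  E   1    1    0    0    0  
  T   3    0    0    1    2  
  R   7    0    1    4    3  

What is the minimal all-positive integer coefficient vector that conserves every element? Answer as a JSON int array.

Coefficients: [5, 5, 5, 3, 6]

G: 5·7 = 35 | 5·1+5·0+3·0+6·5 = 35
E: 5·1 = 5 | 5·1+5·0+3·0+6·0 = 5
T: 5·3 = 15 | 5·0+5·0+3·1+6·2 = 15
R: 5·7 = 35 | 5·0+5·1+3·4+6·3 = 35
gcd(5,5,5,3,6) = 1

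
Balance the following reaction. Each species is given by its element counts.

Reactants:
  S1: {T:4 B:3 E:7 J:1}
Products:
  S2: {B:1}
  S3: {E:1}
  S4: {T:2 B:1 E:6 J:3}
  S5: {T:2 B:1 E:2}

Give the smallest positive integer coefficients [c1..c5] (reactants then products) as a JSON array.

T: 3·4 = 12 | 3·0+5·0+1·2+5·2 = 12
B: 3·3 = 9 | 3·1+5·0+1·1+5·1 = 9
E: 3·7 = 21 | 3·0+5·1+1·6+5·2 = 21
J: 3·1 = 3 | 3·0+5·0+1·3+5·0 = 3
gcd(3,3,5,1,5) = 1

Coefficients: [3, 3, 5, 1, 5]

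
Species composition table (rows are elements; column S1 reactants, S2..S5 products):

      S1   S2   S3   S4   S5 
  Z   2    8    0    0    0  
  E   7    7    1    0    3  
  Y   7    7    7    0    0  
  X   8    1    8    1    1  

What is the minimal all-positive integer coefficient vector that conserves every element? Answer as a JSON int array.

Coefficients: [4, 1, 3, 1, 6]

Z: 4·2 = 8 | 1·8+3·0+1·0+6·0 = 8
E: 4·7 = 28 | 1·7+3·1+1·0+6·3 = 28
Y: 4·7 = 28 | 1·7+3·7+1·0+6·0 = 28
X: 4·8 = 32 | 1·1+3·8+1·1+6·1 = 32
gcd(4,1,3,1,6) = 1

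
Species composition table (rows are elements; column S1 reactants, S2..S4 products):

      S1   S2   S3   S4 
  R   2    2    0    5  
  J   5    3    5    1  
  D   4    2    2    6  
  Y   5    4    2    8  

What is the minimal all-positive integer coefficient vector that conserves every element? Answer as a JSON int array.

R: 6·2 = 12 | 1·2+5·0+2·5 = 12
J: 6·5 = 30 | 1·3+5·5+2·1 = 30
D: 6·4 = 24 | 1·2+5·2+2·6 = 24
Y: 6·5 = 30 | 1·4+5·2+2·8 = 30
gcd(6,1,5,2) = 1

Coefficients: [6, 1, 5, 2]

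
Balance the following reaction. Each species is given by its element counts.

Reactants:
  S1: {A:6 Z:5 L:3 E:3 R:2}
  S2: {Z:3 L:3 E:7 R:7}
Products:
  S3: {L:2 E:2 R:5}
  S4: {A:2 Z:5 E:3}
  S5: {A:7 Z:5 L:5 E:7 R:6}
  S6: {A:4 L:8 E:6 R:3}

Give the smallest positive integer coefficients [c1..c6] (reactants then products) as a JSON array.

Coefficients: [5, 5, 6, 6, 2, 1]

A: 5·6+5·0 = 30 | 6·0+6·2+2·7+1·4 = 30
Z: 5·5+5·3 = 40 | 6·0+6·5+2·5+1·0 = 40
L: 5·3+5·3 = 30 | 6·2+6·0+2·5+1·8 = 30
E: 5·3+5·7 = 50 | 6·2+6·3+2·7+1·6 = 50
R: 5·2+5·7 = 45 | 6·5+6·0+2·6+1·3 = 45
gcd(5,5,6,6,2,1) = 1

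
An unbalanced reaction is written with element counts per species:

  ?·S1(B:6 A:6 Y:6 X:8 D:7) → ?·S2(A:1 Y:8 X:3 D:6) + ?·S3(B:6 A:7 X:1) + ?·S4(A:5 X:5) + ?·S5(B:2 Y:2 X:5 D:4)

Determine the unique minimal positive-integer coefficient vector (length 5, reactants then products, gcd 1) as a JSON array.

Coefficients: [6, 3, 4, 1, 6]

B: 6·6 = 36 | 3·0+4·6+1·0+6·2 = 36
A: 6·6 = 36 | 3·1+4·7+1·5+6·0 = 36
Y: 6·6 = 36 | 3·8+4·0+1·0+6·2 = 36
X: 6·8 = 48 | 3·3+4·1+1·5+6·5 = 48
D: 6·7 = 42 | 3·6+4·0+1·0+6·4 = 42
gcd(6,3,4,1,6) = 1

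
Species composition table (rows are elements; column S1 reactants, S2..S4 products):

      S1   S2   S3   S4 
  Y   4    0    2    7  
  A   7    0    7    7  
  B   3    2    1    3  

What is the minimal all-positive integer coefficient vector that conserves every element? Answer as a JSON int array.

Coefficients: [5, 3, 3, 2]

Y: 5·4 = 20 | 3·0+3·2+2·7 = 20
A: 5·7 = 35 | 3·0+3·7+2·7 = 35
B: 5·3 = 15 | 3·2+3·1+2·3 = 15
gcd(5,3,3,2) = 1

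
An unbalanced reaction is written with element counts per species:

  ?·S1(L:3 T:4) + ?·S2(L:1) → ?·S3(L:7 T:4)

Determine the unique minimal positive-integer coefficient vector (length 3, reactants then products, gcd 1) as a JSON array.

L: 1·3+4·1 = 7 | 1·7 = 7
T: 1·4+4·0 = 4 | 1·4 = 4
gcd(1,4,1) = 1

Coefficients: [1, 4, 1]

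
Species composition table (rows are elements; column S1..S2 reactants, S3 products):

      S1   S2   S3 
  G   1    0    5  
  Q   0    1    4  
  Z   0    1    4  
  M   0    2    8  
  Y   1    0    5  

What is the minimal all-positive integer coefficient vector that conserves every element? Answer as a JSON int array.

G: 5·1+4·0 = 5 | 1·5 = 5
Q: 5·0+4·1 = 4 | 1·4 = 4
Z: 5·0+4·1 = 4 | 1·4 = 4
M: 5·0+4·2 = 8 | 1·8 = 8
Y: 5·1+4·0 = 5 | 1·5 = 5
gcd(5,4,1) = 1

Coefficients: [5, 4, 1]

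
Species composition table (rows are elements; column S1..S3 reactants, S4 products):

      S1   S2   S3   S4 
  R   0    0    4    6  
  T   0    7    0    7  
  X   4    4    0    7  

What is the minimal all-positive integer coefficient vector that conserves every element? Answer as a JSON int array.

Coefficients: [3, 4, 6, 4]

R: 3·0+4·0+6·4 = 24 | 4·6 = 24
T: 3·0+4·7+6·0 = 28 | 4·7 = 28
X: 3·4+4·4+6·0 = 28 | 4·7 = 28
gcd(3,4,6,4) = 1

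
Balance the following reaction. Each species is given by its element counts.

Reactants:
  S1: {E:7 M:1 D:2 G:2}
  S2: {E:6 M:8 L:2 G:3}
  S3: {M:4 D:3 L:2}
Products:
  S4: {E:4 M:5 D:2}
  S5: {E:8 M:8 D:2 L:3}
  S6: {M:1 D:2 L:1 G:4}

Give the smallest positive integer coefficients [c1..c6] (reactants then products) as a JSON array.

Coefficients: [4, 4, 6, 3, 5, 5]

E: 4·7+4·6+6·0 = 52 | 3·4+5·8+5·0 = 52
M: 4·1+4·8+6·4 = 60 | 3·5+5·8+5·1 = 60
D: 4·2+4·0+6·3 = 26 | 3·2+5·2+5·2 = 26
L: 4·0+4·2+6·2 = 20 | 3·0+5·3+5·1 = 20
G: 4·2+4·3+6·0 = 20 | 3·0+5·0+5·4 = 20
gcd(4,4,6,3,5,5) = 1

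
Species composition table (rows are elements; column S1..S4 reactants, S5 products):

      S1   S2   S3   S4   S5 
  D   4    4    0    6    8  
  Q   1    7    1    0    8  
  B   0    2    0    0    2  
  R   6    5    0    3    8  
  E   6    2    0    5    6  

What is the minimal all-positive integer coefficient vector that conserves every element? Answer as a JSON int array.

Coefficients: [1, 4, 3, 2, 4]

D: 1·4+4·4+3·0+2·6 = 32 | 4·8 = 32
Q: 1·1+4·7+3·1+2·0 = 32 | 4·8 = 32
B: 1·0+4·2+3·0+2·0 = 8 | 4·2 = 8
R: 1·6+4·5+3·0+2·3 = 32 | 4·8 = 32
E: 1·6+4·2+3·0+2·5 = 24 | 4·6 = 24
gcd(1,4,3,2,4) = 1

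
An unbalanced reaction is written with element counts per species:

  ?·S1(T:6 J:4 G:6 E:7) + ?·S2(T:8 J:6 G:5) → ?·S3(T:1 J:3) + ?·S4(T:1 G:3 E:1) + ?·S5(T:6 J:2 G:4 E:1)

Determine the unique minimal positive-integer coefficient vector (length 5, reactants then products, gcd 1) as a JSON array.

Coefficients: [1, 4, 6, 2, 5]

T: 1·6+4·8 = 38 | 6·1+2·1+5·6 = 38
J: 1·4+4·6 = 28 | 6·3+2·0+5·2 = 28
G: 1·6+4·5 = 26 | 6·0+2·3+5·4 = 26
E: 1·7+4·0 = 7 | 6·0+2·1+5·1 = 7
gcd(1,4,6,2,5) = 1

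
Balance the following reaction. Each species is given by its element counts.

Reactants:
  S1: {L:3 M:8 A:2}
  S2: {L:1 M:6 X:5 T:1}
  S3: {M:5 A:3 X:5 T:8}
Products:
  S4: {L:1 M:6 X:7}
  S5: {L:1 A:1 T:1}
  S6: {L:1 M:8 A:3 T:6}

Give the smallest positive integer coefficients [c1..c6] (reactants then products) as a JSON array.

L: 4·3+3·1+4·0 = 15 | 5·1+5·1+5·1 = 15
M: 4·8+3·6+4·5 = 70 | 5·6+5·0+5·8 = 70
A: 4·2+3·0+4·3 = 20 | 5·0+5·1+5·3 = 20
X: 4·0+3·5+4·5 = 35 | 5·7+5·0+5·0 = 35
T: 4·0+3·1+4·8 = 35 | 5·0+5·1+5·6 = 35
gcd(4,3,4,5,5,5) = 1

Coefficients: [4, 3, 4, 5, 5, 5]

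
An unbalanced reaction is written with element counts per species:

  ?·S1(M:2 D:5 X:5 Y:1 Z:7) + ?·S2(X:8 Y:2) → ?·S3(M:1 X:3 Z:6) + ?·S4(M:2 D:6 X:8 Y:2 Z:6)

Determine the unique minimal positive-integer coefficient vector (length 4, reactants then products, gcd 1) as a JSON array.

M: 6·2+2·0 = 12 | 2·1+5·2 = 12
D: 6·5+2·0 = 30 | 2·0+5·6 = 30
X: 6·5+2·8 = 46 | 2·3+5·8 = 46
Y: 6·1+2·2 = 10 | 2·0+5·2 = 10
Z: 6·7+2·0 = 42 | 2·6+5·6 = 42
gcd(6,2,2,5) = 1

Coefficients: [6, 2, 2, 5]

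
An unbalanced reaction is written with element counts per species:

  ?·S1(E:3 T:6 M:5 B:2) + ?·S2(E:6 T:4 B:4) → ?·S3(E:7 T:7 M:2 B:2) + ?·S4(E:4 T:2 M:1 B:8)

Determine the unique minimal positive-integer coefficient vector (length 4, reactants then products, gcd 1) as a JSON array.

Coefficients: [2, 5, 4, 2]

E: 2·3+5·6 = 36 | 4·7+2·4 = 36
T: 2·6+5·4 = 32 | 4·7+2·2 = 32
M: 2·5+5·0 = 10 | 4·2+2·1 = 10
B: 2·2+5·4 = 24 | 4·2+2·8 = 24
gcd(2,5,4,2) = 1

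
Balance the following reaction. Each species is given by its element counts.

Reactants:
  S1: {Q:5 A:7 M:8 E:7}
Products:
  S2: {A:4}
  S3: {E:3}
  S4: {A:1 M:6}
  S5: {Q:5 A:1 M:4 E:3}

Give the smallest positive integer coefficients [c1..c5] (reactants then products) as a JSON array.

Q: 3·5 = 15 | 4·0+4·0+2·0+3·5 = 15
A: 3·7 = 21 | 4·4+4·0+2·1+3·1 = 21
M: 3·8 = 24 | 4·0+4·0+2·6+3·4 = 24
E: 3·7 = 21 | 4·0+4·3+2·0+3·3 = 21
gcd(3,4,4,2,3) = 1

Coefficients: [3, 4, 4, 2, 3]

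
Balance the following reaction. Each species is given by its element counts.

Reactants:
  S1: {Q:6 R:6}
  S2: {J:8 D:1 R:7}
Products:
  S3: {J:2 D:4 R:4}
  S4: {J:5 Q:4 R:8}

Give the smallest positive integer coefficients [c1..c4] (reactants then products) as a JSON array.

Coefficients: [4, 4, 1, 6]

J: 4·0+4·8 = 32 | 1·2+6·5 = 32
Q: 4·6+4·0 = 24 | 1·0+6·4 = 24
D: 4·0+4·1 = 4 | 1·4+6·0 = 4
R: 4·6+4·7 = 52 | 1·4+6·8 = 52
gcd(4,4,1,6) = 1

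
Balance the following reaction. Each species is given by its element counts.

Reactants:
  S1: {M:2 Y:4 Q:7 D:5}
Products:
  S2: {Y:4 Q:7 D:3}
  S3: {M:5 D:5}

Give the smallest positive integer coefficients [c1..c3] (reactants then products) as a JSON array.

Coefficients: [5, 5, 2]

M: 5·2 = 10 | 5·0+2·5 = 10
Y: 5·4 = 20 | 5·4+2·0 = 20
Q: 5·7 = 35 | 5·7+2·0 = 35
D: 5·5 = 25 | 5·3+2·5 = 25
gcd(5,5,2) = 1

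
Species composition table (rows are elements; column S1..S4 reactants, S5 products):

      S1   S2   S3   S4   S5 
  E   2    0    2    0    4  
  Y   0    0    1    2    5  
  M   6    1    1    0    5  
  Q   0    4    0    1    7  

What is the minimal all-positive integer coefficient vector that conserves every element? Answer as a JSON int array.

E: 1·2+4·0+5·2+5·0 = 12 | 3·4 = 12
Y: 1·0+4·0+5·1+5·2 = 15 | 3·5 = 15
M: 1·6+4·1+5·1+5·0 = 15 | 3·5 = 15
Q: 1·0+4·4+5·0+5·1 = 21 | 3·7 = 21
gcd(1,4,5,5,3) = 1

Coefficients: [1, 4, 5, 5, 3]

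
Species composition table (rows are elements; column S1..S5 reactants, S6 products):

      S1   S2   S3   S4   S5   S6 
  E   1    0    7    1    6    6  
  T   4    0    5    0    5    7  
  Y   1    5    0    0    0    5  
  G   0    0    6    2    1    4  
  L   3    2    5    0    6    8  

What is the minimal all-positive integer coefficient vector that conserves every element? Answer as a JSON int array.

E: 5·1+4·0+1·7+6·1+2·6 = 30 | 5·6 = 30
T: 5·4+4·0+1·5+6·0+2·5 = 35 | 5·7 = 35
Y: 5·1+4·5+1·0+6·0+2·0 = 25 | 5·5 = 25
G: 5·0+4·0+1·6+6·2+2·1 = 20 | 5·4 = 20
L: 5·3+4·2+1·5+6·0+2·6 = 40 | 5·8 = 40
gcd(5,4,1,6,2,5) = 1

Coefficients: [5, 4, 1, 6, 2, 5]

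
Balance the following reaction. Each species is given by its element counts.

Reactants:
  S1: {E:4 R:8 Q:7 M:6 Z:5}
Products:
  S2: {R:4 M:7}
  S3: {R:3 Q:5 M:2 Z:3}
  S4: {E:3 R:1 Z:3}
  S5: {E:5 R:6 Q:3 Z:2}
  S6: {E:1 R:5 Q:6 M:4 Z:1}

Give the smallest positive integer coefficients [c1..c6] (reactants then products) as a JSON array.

Coefficients: [6, 2, 3, 5, 1, 4]

E: 6·4 = 24 | 2·0+3·0+5·3+1·5+4·1 = 24
R: 6·8 = 48 | 2·4+3·3+5·1+1·6+4·5 = 48
Q: 6·7 = 42 | 2·0+3·5+5·0+1·3+4·6 = 42
M: 6·6 = 36 | 2·7+3·2+5·0+1·0+4·4 = 36
Z: 6·5 = 30 | 2·0+3·3+5·3+1·2+4·1 = 30
gcd(6,2,3,5,1,4) = 1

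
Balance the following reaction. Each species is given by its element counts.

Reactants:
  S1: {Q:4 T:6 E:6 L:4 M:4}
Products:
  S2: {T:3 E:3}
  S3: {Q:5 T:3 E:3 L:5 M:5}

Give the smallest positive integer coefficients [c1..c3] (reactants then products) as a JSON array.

Q: 5·4 = 20 | 6·0+4·5 = 20
T: 5·6 = 30 | 6·3+4·3 = 30
E: 5·6 = 30 | 6·3+4·3 = 30
L: 5·4 = 20 | 6·0+4·5 = 20
M: 5·4 = 20 | 6·0+4·5 = 20
gcd(5,6,4) = 1

Coefficients: [5, 6, 4]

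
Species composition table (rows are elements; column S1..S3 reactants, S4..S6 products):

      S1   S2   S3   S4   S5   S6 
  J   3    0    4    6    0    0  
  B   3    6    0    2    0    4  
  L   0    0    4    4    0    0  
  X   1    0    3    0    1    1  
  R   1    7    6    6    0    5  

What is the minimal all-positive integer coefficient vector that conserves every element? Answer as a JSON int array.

Coefficients: [2, 4, 3, 3, 5, 6]

J: 2·3+4·0+3·4 = 18 | 3·6+5·0+6·0 = 18
B: 2·3+4·6+3·0 = 30 | 3·2+5·0+6·4 = 30
L: 2·0+4·0+3·4 = 12 | 3·4+5·0+6·0 = 12
X: 2·1+4·0+3·3 = 11 | 3·0+5·1+6·1 = 11
R: 2·1+4·7+3·6 = 48 | 3·6+5·0+6·5 = 48
gcd(2,4,3,3,5,6) = 1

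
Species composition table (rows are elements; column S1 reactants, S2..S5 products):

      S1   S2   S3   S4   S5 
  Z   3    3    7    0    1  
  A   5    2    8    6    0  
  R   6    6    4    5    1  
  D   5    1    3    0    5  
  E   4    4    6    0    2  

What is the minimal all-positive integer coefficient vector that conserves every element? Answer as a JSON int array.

Coefficients: [6, 2, 1, 3, 5]

Z: 6·3 = 18 | 2·3+1·7+3·0+5·1 = 18
A: 6·5 = 30 | 2·2+1·8+3·6+5·0 = 30
R: 6·6 = 36 | 2·6+1·4+3·5+5·1 = 36
D: 6·5 = 30 | 2·1+1·3+3·0+5·5 = 30
E: 6·4 = 24 | 2·4+1·6+3·0+5·2 = 24
gcd(6,2,1,3,5) = 1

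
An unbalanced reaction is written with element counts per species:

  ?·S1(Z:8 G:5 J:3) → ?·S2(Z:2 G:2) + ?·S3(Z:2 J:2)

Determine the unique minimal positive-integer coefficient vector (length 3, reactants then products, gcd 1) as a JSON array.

Coefficients: [2, 5, 3]

Z: 2·8 = 16 | 5·2+3·2 = 16
G: 2·5 = 10 | 5·2+3·0 = 10
J: 2·3 = 6 | 5·0+3·2 = 6
gcd(2,5,3) = 1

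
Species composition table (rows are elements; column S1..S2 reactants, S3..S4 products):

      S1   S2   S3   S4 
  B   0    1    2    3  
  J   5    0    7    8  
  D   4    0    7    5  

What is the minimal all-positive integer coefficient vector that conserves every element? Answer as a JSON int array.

B: 3·0+5·1 = 5 | 1·2+1·3 = 5
J: 3·5+5·0 = 15 | 1·7+1·8 = 15
D: 3·4+5·0 = 12 | 1·7+1·5 = 12
gcd(3,5,1,1) = 1

Coefficients: [3, 5, 1, 1]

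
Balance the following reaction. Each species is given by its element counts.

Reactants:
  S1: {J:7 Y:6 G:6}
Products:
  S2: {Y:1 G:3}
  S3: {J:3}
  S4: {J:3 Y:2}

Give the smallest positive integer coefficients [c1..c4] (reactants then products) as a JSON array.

J: 3·7 = 21 | 6·0+1·3+6·3 = 21
Y: 3·6 = 18 | 6·1+1·0+6·2 = 18
G: 3·6 = 18 | 6·3+1·0+6·0 = 18
gcd(3,6,1,6) = 1

Coefficients: [3, 6, 1, 6]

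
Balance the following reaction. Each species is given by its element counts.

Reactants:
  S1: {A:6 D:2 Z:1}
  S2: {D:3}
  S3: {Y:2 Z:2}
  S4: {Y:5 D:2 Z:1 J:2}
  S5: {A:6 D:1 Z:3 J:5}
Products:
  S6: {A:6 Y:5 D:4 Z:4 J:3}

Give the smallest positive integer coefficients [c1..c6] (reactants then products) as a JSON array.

Coefficients: [4, 2, 5, 4, 2, 6]

A: 4·6+2·0+5·0+4·0+2·6 = 36 | 6·6 = 36
Y: 4·0+2·0+5·2+4·5+2·0 = 30 | 6·5 = 30
D: 4·2+2·3+5·0+4·2+2·1 = 24 | 6·4 = 24
Z: 4·1+2·0+5·2+4·1+2·3 = 24 | 6·4 = 24
J: 4·0+2·0+5·0+4·2+2·5 = 18 | 6·3 = 18
gcd(4,2,5,4,2,6) = 1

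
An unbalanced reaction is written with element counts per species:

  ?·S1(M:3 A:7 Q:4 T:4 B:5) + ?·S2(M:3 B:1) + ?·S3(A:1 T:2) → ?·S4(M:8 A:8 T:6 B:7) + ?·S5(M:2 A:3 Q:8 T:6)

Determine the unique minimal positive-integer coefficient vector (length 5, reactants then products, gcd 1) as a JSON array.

Coefficients: [2, 4, 5, 2, 1]

M: 2·3+4·3+5·0 = 18 | 2·8+1·2 = 18
A: 2·7+4·0+5·1 = 19 | 2·8+1·3 = 19
Q: 2·4+4·0+5·0 = 8 | 2·0+1·8 = 8
T: 2·4+4·0+5·2 = 18 | 2·6+1·6 = 18
B: 2·5+4·1+5·0 = 14 | 2·7+1·0 = 14
gcd(2,4,5,2,1) = 1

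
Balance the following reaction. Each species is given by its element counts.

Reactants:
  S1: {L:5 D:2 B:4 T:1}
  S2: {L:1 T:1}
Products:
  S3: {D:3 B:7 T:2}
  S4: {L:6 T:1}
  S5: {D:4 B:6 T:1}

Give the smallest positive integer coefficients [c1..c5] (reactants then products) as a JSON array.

L: 5·5+5·1 = 30 | 2·0+5·6+1·0 = 30
D: 5·2+5·0 = 10 | 2·3+5·0+1·4 = 10
B: 5·4+5·0 = 20 | 2·7+5·0+1·6 = 20
T: 5·1+5·1 = 10 | 2·2+5·1+1·1 = 10
gcd(5,5,2,5,1) = 1

Coefficients: [5, 5, 2, 5, 1]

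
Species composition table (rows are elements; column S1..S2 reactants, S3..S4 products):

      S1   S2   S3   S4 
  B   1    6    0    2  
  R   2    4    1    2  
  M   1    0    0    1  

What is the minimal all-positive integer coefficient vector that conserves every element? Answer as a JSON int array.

Coefficients: [6, 1, 4, 6]

B: 6·1+1·6 = 12 | 4·0+6·2 = 12
R: 6·2+1·4 = 16 | 4·1+6·2 = 16
M: 6·1+1·0 = 6 | 4·0+6·1 = 6
gcd(6,1,4,6) = 1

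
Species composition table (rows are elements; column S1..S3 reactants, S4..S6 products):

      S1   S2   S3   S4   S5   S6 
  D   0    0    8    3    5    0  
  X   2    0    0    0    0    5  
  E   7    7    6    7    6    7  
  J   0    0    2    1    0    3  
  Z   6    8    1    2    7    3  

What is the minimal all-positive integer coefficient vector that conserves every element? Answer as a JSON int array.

D: 5·0+3·0+6·8 = 48 | 6·3+6·5+2·0 = 48
X: 5·2+3·0+6·0 = 10 | 6·0+6·0+2·5 = 10
E: 5·7+3·7+6·6 = 92 | 6·7+6·6+2·7 = 92
J: 5·0+3·0+6·2 = 12 | 6·1+6·0+2·3 = 12
Z: 5·6+3·8+6·1 = 60 | 6·2+6·7+2·3 = 60
gcd(5,3,6,6,6,2) = 1

Coefficients: [5, 3, 6, 6, 6, 2]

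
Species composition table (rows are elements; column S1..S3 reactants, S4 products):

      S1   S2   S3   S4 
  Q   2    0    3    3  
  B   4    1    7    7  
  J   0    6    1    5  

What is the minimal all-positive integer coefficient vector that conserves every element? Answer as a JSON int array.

Coefficients: [6, 4, 1, 5]

Q: 6·2+4·0+1·3 = 15 | 5·3 = 15
B: 6·4+4·1+1·7 = 35 | 5·7 = 35
J: 6·0+4·6+1·1 = 25 | 5·5 = 25
gcd(6,4,1,5) = 1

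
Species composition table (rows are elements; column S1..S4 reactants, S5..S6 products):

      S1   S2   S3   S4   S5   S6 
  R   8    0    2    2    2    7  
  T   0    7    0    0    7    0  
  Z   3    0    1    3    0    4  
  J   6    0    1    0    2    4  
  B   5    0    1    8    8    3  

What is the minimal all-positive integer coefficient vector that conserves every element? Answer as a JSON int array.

R: 4·8+3·0+6·2+2·2 = 48 | 3·2+6·7 = 48
T: 4·0+3·7+6·0+2·0 = 21 | 3·7+6·0 = 21
Z: 4·3+3·0+6·1+2·3 = 24 | 3·0+6·4 = 24
J: 4·6+3·0+6·1+2·0 = 30 | 3·2+6·4 = 30
B: 4·5+3·0+6·1+2·8 = 42 | 3·8+6·3 = 42
gcd(4,3,6,2,3,6) = 1

Coefficients: [4, 3, 6, 2, 3, 6]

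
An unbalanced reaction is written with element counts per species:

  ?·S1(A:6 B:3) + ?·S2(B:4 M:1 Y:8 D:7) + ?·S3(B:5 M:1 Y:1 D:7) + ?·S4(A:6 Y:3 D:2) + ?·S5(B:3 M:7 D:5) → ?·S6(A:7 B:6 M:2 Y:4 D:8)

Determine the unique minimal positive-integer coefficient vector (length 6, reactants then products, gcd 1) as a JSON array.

Coefficients: [3, 1, 4, 4, 1, 6]

A: 3·6+1·0+4·0+4·6+1·0 = 42 | 6·7 = 42
B: 3·3+1·4+4·5+4·0+1·3 = 36 | 6·6 = 36
M: 3·0+1·1+4·1+4·0+1·7 = 12 | 6·2 = 12
Y: 3·0+1·8+4·1+4·3+1·0 = 24 | 6·4 = 24
D: 3·0+1·7+4·7+4·2+1·5 = 48 | 6·8 = 48
gcd(3,1,4,4,1,6) = 1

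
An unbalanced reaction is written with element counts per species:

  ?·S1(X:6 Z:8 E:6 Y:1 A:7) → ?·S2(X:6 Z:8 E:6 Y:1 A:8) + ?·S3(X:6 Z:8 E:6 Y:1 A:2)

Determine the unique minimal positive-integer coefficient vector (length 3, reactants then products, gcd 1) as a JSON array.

X: 6·6 = 36 | 5·6+1·6 = 36
Z: 6·8 = 48 | 5·8+1·8 = 48
E: 6·6 = 36 | 5·6+1·6 = 36
Y: 6·1 = 6 | 5·1+1·1 = 6
A: 6·7 = 42 | 5·8+1·2 = 42
gcd(6,5,1) = 1

Coefficients: [6, 5, 1]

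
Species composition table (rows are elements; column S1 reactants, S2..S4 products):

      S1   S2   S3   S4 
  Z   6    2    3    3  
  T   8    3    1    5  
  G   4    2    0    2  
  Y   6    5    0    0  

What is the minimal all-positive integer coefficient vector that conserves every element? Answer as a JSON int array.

Coefficients: [5, 6, 2, 4]

Z: 5·6 = 30 | 6·2+2·3+4·3 = 30
T: 5·8 = 40 | 6·3+2·1+4·5 = 40
G: 5·4 = 20 | 6·2+2·0+4·2 = 20
Y: 5·6 = 30 | 6·5+2·0+4·0 = 30
gcd(5,6,2,4) = 1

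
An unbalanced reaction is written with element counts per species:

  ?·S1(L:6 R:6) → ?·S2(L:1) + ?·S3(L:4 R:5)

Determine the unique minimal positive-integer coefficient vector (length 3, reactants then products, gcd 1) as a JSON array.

L: 5·6 = 30 | 6·1+6·4 = 30
R: 5·6 = 30 | 6·0+6·5 = 30
gcd(5,6,6) = 1

Coefficients: [5, 6, 6]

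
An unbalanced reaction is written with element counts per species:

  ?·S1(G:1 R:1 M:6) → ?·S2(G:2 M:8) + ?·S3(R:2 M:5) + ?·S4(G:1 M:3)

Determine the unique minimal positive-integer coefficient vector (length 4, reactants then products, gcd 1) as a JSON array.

Coefficients: [4, 1, 2, 2]

G: 4·1 = 4 | 1·2+2·0+2·1 = 4
R: 4·1 = 4 | 1·0+2·2+2·0 = 4
M: 4·6 = 24 | 1·8+2·5+2·3 = 24
gcd(4,1,2,2) = 1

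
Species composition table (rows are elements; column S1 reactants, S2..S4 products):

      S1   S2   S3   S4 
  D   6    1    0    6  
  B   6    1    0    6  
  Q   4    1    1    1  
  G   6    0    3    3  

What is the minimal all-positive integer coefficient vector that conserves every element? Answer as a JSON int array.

Coefficients: [3, 6, 4, 2]

D: 3·6 = 18 | 6·1+4·0+2·6 = 18
B: 3·6 = 18 | 6·1+4·0+2·6 = 18
Q: 3·4 = 12 | 6·1+4·1+2·1 = 12
G: 3·6 = 18 | 6·0+4·3+2·3 = 18
gcd(3,6,4,2) = 1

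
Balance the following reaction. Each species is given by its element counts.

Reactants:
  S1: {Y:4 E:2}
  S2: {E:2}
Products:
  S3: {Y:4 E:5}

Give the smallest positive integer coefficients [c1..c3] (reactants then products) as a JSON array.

Coefficients: [2, 3, 2]

Y: 2·4+3·0 = 8 | 2·4 = 8
E: 2·2+3·2 = 10 | 2·5 = 10
gcd(2,3,2) = 1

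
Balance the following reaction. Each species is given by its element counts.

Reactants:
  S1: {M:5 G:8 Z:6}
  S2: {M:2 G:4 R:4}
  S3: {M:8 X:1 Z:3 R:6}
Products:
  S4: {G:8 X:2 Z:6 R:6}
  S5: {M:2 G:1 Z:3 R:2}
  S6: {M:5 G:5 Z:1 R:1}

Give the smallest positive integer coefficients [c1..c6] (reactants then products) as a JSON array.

M: 4·5+3·2+2·8 = 42 | 1·0+6·2+6·5 = 42
G: 4·8+3·4+2·0 = 44 | 1·8+6·1+6·5 = 44
X: 4·0+3·0+2·1 = 2 | 1·2+6·0+6·0 = 2
Z: 4·6+3·0+2·3 = 30 | 1·6+6·3+6·1 = 30
R: 4·0+3·4+2·6 = 24 | 1·6+6·2+6·1 = 24
gcd(4,3,2,1,6,6) = 1

Coefficients: [4, 3, 2, 1, 6, 6]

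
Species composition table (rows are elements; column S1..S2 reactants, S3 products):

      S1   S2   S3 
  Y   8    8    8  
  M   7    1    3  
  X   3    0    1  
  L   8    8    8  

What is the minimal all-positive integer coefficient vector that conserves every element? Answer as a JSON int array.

Coefficients: [1, 2, 3]

Y: 1·8+2·8 = 24 | 3·8 = 24
M: 1·7+2·1 = 9 | 3·3 = 9
X: 1·3+2·0 = 3 | 3·1 = 3
L: 1·8+2·8 = 24 | 3·8 = 24
gcd(1,2,3) = 1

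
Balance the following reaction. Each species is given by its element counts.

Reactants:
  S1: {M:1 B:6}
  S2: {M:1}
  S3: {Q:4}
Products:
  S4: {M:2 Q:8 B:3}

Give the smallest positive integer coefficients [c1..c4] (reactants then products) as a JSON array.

M: 1·1+3·1+4·0 = 4 | 2·2 = 4
Q: 1·0+3·0+4·4 = 16 | 2·8 = 16
B: 1·6+3·0+4·0 = 6 | 2·3 = 6
gcd(1,3,4,2) = 1

Coefficients: [1, 3, 4, 2]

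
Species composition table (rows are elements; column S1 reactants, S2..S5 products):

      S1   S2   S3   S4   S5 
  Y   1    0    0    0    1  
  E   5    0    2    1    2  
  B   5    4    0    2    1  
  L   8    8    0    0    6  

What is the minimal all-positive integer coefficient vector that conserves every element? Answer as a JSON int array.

Y: 4·1 = 4 | 1·0+3·0+6·0+4·1 = 4
E: 4·5 = 20 | 1·0+3·2+6·1+4·2 = 20
B: 4·5 = 20 | 1·4+3·0+6·2+4·1 = 20
L: 4·8 = 32 | 1·8+3·0+6·0+4·6 = 32
gcd(4,1,3,6,4) = 1

Coefficients: [4, 1, 3, 6, 4]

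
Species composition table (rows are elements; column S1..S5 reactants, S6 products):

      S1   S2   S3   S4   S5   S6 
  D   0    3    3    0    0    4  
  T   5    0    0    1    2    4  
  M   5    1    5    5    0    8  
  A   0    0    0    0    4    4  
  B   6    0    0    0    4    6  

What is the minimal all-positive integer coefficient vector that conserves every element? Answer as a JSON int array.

D: 2·0+3·3+5·3+2·0+6·0 = 24 | 6·4 = 24
T: 2·5+3·0+5·0+2·1+6·2 = 24 | 6·4 = 24
M: 2·5+3·1+5·5+2·5+6·0 = 48 | 6·8 = 48
A: 2·0+3·0+5·0+2·0+6·4 = 24 | 6·4 = 24
B: 2·6+3·0+5·0+2·0+6·4 = 36 | 6·6 = 36
gcd(2,3,5,2,6,6) = 1

Coefficients: [2, 3, 5, 2, 6, 6]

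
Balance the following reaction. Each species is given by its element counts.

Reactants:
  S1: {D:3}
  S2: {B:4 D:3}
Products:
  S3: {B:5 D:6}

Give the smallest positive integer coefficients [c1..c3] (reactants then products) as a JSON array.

Coefficients: [3, 5, 4]

B: 3·0+5·4 = 20 | 4·5 = 20
D: 3·3+5·3 = 24 | 4·6 = 24
gcd(3,5,4) = 1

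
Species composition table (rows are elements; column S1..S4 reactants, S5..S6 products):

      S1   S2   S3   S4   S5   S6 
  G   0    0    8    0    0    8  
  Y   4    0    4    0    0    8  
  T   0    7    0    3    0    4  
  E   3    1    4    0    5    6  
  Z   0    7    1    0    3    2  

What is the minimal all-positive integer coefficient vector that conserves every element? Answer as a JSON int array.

Coefficients: [4, 1, 4, 3, 1, 4]

G: 4·0+1·0+4·8+3·0 = 32 | 1·0+4·8 = 32
Y: 4·4+1·0+4·4+3·0 = 32 | 1·0+4·8 = 32
T: 4·0+1·7+4·0+3·3 = 16 | 1·0+4·4 = 16
E: 4·3+1·1+4·4+3·0 = 29 | 1·5+4·6 = 29
Z: 4·0+1·7+4·1+3·0 = 11 | 1·3+4·2 = 11
gcd(4,1,4,3,1,4) = 1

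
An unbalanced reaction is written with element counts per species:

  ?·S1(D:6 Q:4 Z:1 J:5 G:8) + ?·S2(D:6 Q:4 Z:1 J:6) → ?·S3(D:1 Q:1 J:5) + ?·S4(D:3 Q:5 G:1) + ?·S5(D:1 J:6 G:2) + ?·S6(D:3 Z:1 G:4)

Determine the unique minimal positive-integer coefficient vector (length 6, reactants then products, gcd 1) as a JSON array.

D: 2·6+1·6 = 18 | 2·1+2·3+1·1+3·3 = 18
Q: 2·4+1·4 = 12 | 2·1+2·5+1·0+3·0 = 12
Z: 2·1+1·1 = 3 | 2·0+2·0+1·0+3·1 = 3
J: 2·5+1·6 = 16 | 2·5+2·0+1·6+3·0 = 16
G: 2·8+1·0 = 16 | 2·0+2·1+1·2+3·4 = 16
gcd(2,1,2,2,1,3) = 1

Coefficients: [2, 1, 2, 2, 1, 3]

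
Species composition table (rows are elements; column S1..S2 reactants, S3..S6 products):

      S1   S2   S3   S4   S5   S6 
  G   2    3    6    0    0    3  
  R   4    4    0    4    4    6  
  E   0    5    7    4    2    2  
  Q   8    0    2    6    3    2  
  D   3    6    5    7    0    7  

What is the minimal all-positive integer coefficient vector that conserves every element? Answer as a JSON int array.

Coefficients: [3, 6, 2, 1, 2, 4]

G: 3·2+6·3 = 24 | 2·6+1·0+2·0+4·3 = 24
R: 3·4+6·4 = 36 | 2·0+1·4+2·4+4·6 = 36
E: 3·0+6·5 = 30 | 2·7+1·4+2·2+4·2 = 30
Q: 3·8+6·0 = 24 | 2·2+1·6+2·3+4·2 = 24
D: 3·3+6·6 = 45 | 2·5+1·7+2·0+4·7 = 45
gcd(3,6,2,1,2,4) = 1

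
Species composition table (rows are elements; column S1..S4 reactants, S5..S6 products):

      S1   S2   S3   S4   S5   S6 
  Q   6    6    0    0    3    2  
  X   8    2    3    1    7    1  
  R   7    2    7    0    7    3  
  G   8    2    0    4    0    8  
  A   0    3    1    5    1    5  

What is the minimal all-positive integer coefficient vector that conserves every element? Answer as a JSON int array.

Coefficients: [3, 2, 5, 5, 6, 6]

Q: 3·6+2·6+5·0+5·0 = 30 | 6·3+6·2 = 30
X: 3·8+2·2+5·3+5·1 = 48 | 6·7+6·1 = 48
R: 3·7+2·2+5·7+5·0 = 60 | 6·7+6·3 = 60
G: 3·8+2·2+5·0+5·4 = 48 | 6·0+6·8 = 48
A: 3·0+2·3+5·1+5·5 = 36 | 6·1+6·5 = 36
gcd(3,2,5,5,6,6) = 1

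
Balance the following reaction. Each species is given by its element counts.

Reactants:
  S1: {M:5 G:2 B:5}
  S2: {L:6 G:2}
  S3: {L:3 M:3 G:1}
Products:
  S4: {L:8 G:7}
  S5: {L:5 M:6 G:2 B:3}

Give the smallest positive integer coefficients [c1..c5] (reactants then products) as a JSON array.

Coefficients: [3, 3, 5, 1, 5]

L: 3·0+3·6+5·3 = 33 | 1·8+5·5 = 33
M: 3·5+3·0+5·3 = 30 | 1·0+5·6 = 30
G: 3·2+3·2+5·1 = 17 | 1·7+5·2 = 17
B: 3·5+3·0+5·0 = 15 | 1·0+5·3 = 15
gcd(3,3,5,1,5) = 1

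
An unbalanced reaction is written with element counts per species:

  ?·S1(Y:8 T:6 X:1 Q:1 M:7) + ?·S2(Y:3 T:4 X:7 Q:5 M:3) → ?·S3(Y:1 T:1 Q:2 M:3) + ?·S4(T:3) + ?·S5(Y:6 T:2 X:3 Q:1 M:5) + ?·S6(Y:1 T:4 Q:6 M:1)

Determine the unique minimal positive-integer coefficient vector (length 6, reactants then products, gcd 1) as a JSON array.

Y: 4·8+2·3 = 38 | 1·1+5·0+6·6+1·1 = 38
T: 4·6+2·4 = 32 | 1·1+5·3+6·2+1·4 = 32
X: 4·1+2·7 = 18 | 1·0+5·0+6·3+1·0 = 18
Q: 4·1+2·5 = 14 | 1·2+5·0+6·1+1·6 = 14
M: 4·7+2·3 = 34 | 1·3+5·0+6·5+1·1 = 34
gcd(4,2,1,5,6,1) = 1

Coefficients: [4, 2, 1, 5, 6, 1]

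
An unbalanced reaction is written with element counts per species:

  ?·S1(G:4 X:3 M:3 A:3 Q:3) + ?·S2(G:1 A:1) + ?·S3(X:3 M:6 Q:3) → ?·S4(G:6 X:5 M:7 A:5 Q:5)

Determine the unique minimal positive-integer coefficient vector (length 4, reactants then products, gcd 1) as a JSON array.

G: 3·4+6·1+2·0 = 18 | 3·6 = 18
X: 3·3+6·0+2·3 = 15 | 3·5 = 15
M: 3·3+6·0+2·6 = 21 | 3·7 = 21
A: 3·3+6·1+2·0 = 15 | 3·5 = 15
Q: 3·3+6·0+2·3 = 15 | 3·5 = 15
gcd(3,6,2,3) = 1

Coefficients: [3, 6, 2, 3]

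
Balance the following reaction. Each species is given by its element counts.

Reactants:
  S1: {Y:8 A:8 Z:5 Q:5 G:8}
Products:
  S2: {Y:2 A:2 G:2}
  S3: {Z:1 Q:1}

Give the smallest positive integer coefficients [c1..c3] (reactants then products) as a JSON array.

Coefficients: [1, 4, 5]

Y: 1·8 = 8 | 4·2+5·0 = 8
A: 1·8 = 8 | 4·2+5·0 = 8
Z: 1·5 = 5 | 4·0+5·1 = 5
Q: 1·5 = 5 | 4·0+5·1 = 5
G: 1·8 = 8 | 4·2+5·0 = 8
gcd(1,4,5) = 1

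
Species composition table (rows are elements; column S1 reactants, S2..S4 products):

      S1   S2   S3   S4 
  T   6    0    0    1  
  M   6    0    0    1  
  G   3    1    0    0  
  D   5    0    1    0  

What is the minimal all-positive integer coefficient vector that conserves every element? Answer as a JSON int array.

T: 1·6 = 6 | 3·0+5·0+6·1 = 6
M: 1·6 = 6 | 3·0+5·0+6·1 = 6
G: 1·3 = 3 | 3·1+5·0+6·0 = 3
D: 1·5 = 5 | 3·0+5·1+6·0 = 5
gcd(1,3,5,6) = 1

Coefficients: [1, 3, 5, 6]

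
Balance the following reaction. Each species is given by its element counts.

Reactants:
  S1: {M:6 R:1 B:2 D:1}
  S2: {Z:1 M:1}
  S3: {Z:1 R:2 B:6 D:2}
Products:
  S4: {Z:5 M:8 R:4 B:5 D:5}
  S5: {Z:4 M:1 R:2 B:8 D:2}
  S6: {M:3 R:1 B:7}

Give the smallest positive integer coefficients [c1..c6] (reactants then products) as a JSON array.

Coefficients: [1, 6, 3, 1, 1, 1]

Z: 1·0+6·1+3·1 = 9 | 1·5+1·4+1·0 = 9
M: 1·6+6·1+3·0 = 12 | 1·8+1·1+1·3 = 12
R: 1·1+6·0+3·2 = 7 | 1·4+1·2+1·1 = 7
B: 1·2+6·0+3·6 = 20 | 1·5+1·8+1·7 = 20
D: 1·1+6·0+3·2 = 7 | 1·5+1·2+1·0 = 7
gcd(1,6,3,1,1,1) = 1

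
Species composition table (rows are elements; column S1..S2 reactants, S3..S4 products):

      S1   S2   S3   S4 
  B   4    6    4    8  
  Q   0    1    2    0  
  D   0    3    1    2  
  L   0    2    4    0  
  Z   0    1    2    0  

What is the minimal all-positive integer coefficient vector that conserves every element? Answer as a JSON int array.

Coefficients: [6, 4, 2, 5]

B: 6·4+4·6 = 48 | 2·4+5·8 = 48
Q: 6·0+4·1 = 4 | 2·2+5·0 = 4
D: 6·0+4·3 = 12 | 2·1+5·2 = 12
L: 6·0+4·2 = 8 | 2·4+5·0 = 8
Z: 6·0+4·1 = 4 | 2·2+5·0 = 4
gcd(6,4,2,5) = 1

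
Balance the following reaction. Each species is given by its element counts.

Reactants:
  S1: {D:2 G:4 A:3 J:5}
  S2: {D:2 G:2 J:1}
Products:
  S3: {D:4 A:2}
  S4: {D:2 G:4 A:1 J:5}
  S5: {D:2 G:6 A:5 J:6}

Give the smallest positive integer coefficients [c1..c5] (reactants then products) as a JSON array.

D: 5·2+2·2 = 14 | 1·4+3·2+2·2 = 14
G: 5·4+2·2 = 24 | 1·0+3·4+2·6 = 24
A: 5·3+2·0 = 15 | 1·2+3·1+2·5 = 15
J: 5·5+2·1 = 27 | 1·0+3·5+2·6 = 27
gcd(5,2,1,3,2) = 1

Coefficients: [5, 2, 1, 3, 2]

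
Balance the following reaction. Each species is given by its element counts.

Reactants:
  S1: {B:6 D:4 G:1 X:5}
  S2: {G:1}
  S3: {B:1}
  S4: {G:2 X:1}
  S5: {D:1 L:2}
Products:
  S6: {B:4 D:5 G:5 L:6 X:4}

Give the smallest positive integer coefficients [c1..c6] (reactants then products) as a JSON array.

Coefficients: [1, 3, 2, 3, 6, 2]

B: 1·6+3·0+2·1+3·0+6·0 = 8 | 2·4 = 8
D: 1·4+3·0+2·0+3·0+6·1 = 10 | 2·5 = 10
G: 1·1+3·1+2·0+3·2+6·0 = 10 | 2·5 = 10
L: 1·0+3·0+2·0+3·0+6·2 = 12 | 2·6 = 12
X: 1·5+3·0+2·0+3·1+6·0 = 8 | 2·4 = 8
gcd(1,3,2,3,6,2) = 1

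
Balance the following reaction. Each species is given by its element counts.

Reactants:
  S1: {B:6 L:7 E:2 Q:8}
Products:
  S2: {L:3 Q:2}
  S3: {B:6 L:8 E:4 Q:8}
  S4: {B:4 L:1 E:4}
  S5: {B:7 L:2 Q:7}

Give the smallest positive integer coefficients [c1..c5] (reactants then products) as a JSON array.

B: 4·6 = 24 | 5·0+1·6+1·4+2·7 = 24
L: 4·7 = 28 | 5·3+1·8+1·1+2·2 = 28
E: 4·2 = 8 | 5·0+1·4+1·4+2·0 = 8
Q: 4·8 = 32 | 5·2+1·8+1·0+2·7 = 32
gcd(4,5,1,1,2) = 1

Coefficients: [4, 5, 1, 1, 2]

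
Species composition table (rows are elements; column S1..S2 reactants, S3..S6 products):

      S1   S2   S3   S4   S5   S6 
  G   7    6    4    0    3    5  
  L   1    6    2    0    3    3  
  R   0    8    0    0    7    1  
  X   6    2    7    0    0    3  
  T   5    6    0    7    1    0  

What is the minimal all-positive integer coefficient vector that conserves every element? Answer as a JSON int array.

G: 2·7+5·6 = 44 | 1·4+5·0+5·3+5·5 = 44
L: 2·1+5·6 = 32 | 1·2+5·0+5·3+5·3 = 32
R: 2·0+5·8 = 40 | 1·0+5·0+5·7+5·1 = 40
X: 2·6+5·2 = 22 | 1·7+5·0+5·0+5·3 = 22
T: 2·5+5·6 = 40 | 1·0+5·7+5·1+5·0 = 40
gcd(2,5,1,5,5,5) = 1

Coefficients: [2, 5, 1, 5, 5, 5]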